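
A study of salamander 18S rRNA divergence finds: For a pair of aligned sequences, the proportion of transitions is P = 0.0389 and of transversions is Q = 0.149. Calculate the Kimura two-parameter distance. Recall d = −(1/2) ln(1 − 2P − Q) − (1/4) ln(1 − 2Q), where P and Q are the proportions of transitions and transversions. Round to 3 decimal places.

0.217

Under the Kimura two-parameter model, d = −½ ln(1 − 2P − Q) − ¼ ln(1 − 2Q).
1 − 2P − Q = 0.7732, giving −½ ln(0.7732) = 0.128609.
1 − 2Q = 0.702, giving −¼ ln(0.702) = 0.088455.
d = 0.128609 + 0.088455 = 0.217064.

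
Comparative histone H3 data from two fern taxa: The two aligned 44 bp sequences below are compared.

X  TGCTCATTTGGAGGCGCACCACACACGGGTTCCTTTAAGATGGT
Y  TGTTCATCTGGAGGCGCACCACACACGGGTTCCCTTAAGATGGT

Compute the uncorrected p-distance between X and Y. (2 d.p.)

The sequences differ at 3 of 44 positions (sites 3, 8, 34).
p = 3/44 = 0.068181… ≈ 0.07 (to 2 d.p.).

0.07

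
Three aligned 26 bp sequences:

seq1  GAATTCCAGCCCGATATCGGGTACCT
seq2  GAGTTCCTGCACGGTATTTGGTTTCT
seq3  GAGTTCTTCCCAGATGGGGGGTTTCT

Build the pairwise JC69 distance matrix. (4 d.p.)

d(seq1,seq2) = 0.3961, d(seq1,seq3) = 0.5393, d(seq2,seq3) = 0.4643

seq1–seq2: 8/26 sites differ → p ≈ 0.307692, d = −0.75 ln(1 − 0.410256) = 0.396050 ≈ 0.3961.
seq1–seq3: 10/26 sites differ → p ≈ 0.384615, d = −0.75 ln(1 − 0.51282) = 0.539341 ≈ 0.5393.
seq2–seq3: 9/26 sites differ → p ≈ 0.346154, d = −0.75 ln(1 − 0.461539) = 0.464280 ≈ 0.4643.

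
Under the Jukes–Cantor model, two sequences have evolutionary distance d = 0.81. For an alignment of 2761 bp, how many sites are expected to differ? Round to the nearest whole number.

1368

Invert JC69: p = (3/4)(1 − e^(−4d/3)) = 0.75 × (1 − e^(-1.08)) = 0.75 × (1 − 0.339596) = 0.495303.
Expected differing sites = pL ≈ 0.495303 × 2761 = 1367.531583 ≈ 1368.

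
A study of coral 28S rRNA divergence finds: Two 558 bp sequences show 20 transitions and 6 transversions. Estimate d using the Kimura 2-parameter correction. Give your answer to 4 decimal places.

0.0485

P = 20/558 ≈ 0.035842 and Q = 6/558 ≈ 0.010753.
Under the Kimura two-parameter model, d = −½ ln(1 − 2P − Q) − ¼ ln(1 − 2Q).
1 − 2P − Q = 0.917563, giving −½ ln(0.917563) = 0.043017.
1 − 2Q = 0.978494, giving −¼ ln(0.978494) = 0.005435.
d = 0.043017 + 0.005435 = 0.048452.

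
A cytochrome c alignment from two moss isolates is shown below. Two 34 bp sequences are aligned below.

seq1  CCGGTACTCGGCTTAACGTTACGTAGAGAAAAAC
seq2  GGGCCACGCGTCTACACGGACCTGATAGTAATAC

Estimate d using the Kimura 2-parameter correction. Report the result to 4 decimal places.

0.8816

Of 34 sites, 1 differences are transitions and 15 are transversions, so P = 1/34 ≈ 0.029412 and Q = 15/34 ≈ 0.441176.
Under the Kimura two-parameter model, d = −½ ln(1 − 2P − Q) − ¼ ln(1 − 2Q).
1 − 2P − Q = 0.5, giving −½ ln(0.5) = 0.346574.
1 − 2Q = 0.117648, giving −¼ ln(0.117648) = 0.535015.
d = 0.346574 + 0.535015 = 0.881589.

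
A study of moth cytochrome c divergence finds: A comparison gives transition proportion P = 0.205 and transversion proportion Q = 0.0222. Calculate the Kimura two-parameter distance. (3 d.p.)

Under the Kimura two-parameter model, d = −½ ln(1 − 2P − Q) − ¼ ln(1 − 2Q).
1 − 2P − Q = 0.5678, giving −½ ln(0.5678) = 0.282993.
1 − 2Q = 0.9556, giving −¼ ln(0.9556) = 0.011354.
d = 0.282993 + 0.011354 = 0.294347.

0.294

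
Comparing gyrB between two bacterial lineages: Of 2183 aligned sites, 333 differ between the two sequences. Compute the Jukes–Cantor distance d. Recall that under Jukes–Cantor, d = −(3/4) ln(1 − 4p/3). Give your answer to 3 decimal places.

0.171

p = 333/2183 ≈ 0.152542.
d = −(3/4) ln(1 − 4p/3) = −0.75 ln(1 − 0.203389) = −0.75 ln(0.796611)
  = −0.75 × (-0.227389) = 0.170542 substitutions/site.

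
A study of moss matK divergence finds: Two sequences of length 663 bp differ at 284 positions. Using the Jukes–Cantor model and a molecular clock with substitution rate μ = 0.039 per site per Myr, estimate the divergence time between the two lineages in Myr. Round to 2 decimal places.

p = 284/663 ≈ 0.428356.
d = −(3/4) ln(1 − 4p/3) = −0.75 ln(1 − 0.571141) = −0.75 ln(0.428859)
  = −0.75 × (-0.846627) = 0.634970 substitutions/site.
Under a molecular clock d = 2μt, so t = d/(2μ) = 0.634970 / (2 × 0.039) = 8.14 Myr.

8.14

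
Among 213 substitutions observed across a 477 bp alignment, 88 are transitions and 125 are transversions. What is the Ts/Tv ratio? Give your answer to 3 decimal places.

0.704

R = 88/125 = 0.704.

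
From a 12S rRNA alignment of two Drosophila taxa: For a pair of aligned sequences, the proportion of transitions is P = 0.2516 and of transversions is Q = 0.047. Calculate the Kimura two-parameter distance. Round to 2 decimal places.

Under the Kimura two-parameter model, d = −½ ln(1 − 2P − Q) − ¼ ln(1 − 2Q).
1 − 2P − Q = 0.4498, giving −½ ln(0.4498) = 0.399476.
1 − 2Q = 0.906, giving −¼ ln(0.906) = 0.024679.
d = 0.399476 + 0.024679 = 0.424155.

0.42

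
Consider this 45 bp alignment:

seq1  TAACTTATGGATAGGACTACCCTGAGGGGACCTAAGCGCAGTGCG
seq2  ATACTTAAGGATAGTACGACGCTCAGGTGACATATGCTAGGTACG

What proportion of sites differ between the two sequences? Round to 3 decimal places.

0.311

The sequences differ at 14 of 45 positions.
p = 14/45 = 0.311111… ≈ 0.311 (to 3 d.p.).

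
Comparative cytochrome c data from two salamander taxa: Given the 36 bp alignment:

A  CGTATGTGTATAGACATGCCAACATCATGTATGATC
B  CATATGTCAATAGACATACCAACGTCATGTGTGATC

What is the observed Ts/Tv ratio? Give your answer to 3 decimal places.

2.000

Transitions are A↔G and C↔T; transversions are all other mismatches.
Transitions: 4. Transversions: 2.
R = 4/2 = 2.000.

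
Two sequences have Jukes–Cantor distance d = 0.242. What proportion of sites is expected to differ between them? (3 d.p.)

0.207

p = (3/4)(1 − e^(−4d/3)) = 0.75 × (1 − e^(-0.322667)) = 0.75 × (1 − 0.724215) = 0.206839.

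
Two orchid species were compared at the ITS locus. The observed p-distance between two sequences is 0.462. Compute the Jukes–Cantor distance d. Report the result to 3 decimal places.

d = −(3/4) ln(1 − 4p/3) = −0.75 ln(1 − 0.616) = −0.75 ln(0.384)
  = −0.75 × (-0.957113) = 0.717835 substitutions/site.

0.718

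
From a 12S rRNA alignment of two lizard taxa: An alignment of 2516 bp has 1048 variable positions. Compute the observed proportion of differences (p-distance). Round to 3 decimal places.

p = 1048/2516 = 0.416534… ≈ 0.417 (to 3 d.p.).

0.417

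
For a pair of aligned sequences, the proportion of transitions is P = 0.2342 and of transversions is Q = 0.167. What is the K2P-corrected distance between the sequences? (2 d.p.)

Under the Kimura two-parameter model, d = −½ ln(1 − 2P − Q) − ¼ ln(1 − 2Q).
1 − 2P − Q = 0.3646, giving −½ ln(0.3646) = 0.504477.
1 − 2Q = 0.666, giving −¼ ln(0.666) = 0.101616.
d = 0.504477 + 0.101616 = 0.606093.

0.61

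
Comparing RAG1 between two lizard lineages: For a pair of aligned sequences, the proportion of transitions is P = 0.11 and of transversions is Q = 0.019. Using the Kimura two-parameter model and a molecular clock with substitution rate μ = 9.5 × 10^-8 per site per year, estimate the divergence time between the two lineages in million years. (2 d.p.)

0.77

Under the Kimura two-parameter model, d = −½ ln(1 − 2P − Q) − ¼ ln(1 − 2Q).
1 − 2P − Q = 0.761, giving −½ ln(0.761) = 0.136561.
1 − 2Q = 0.962, giving −¼ ln(0.962) = 0.009685.
d = 0.136561 + 0.009685 = 0.146246.
Under a molecular clock d = 2μt, so t = d/(2μ) = 0.146246 / (2 × 9.5 × 10^-8) = 0.77 million years.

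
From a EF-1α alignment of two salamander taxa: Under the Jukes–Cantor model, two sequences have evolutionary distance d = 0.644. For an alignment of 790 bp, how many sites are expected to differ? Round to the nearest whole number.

341

Invert JC69: p = (3/4)(1 − e^(−4d/3)) = 0.75 × (1 − e^(-0.858667)) = 0.75 × (1 − 0.423727) = 0.432205.
Expected differing sites = pL ≈ 0.432205 × 790 = 341.44195 ≈ 341.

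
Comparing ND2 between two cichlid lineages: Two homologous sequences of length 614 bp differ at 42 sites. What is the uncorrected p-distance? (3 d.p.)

p = 42/614 = 0.068403… ≈ 0.068 (to 3 d.p.).

0.068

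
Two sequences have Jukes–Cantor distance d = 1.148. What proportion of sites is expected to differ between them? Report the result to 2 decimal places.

p = (3/4)(1 − e^(−4d/3)) = 0.75 × (1 − e^(-1.530667)) = 0.75 × (1 − 0.216391) = 0.587707.

0.59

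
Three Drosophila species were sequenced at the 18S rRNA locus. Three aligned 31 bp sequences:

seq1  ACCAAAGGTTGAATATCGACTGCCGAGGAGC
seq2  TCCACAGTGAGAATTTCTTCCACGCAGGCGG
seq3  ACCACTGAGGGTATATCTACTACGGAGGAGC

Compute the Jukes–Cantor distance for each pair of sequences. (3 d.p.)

seq1–seq2: 14/31 sites differ → p ≈ 0.451613, d = −0.75 ln(1 − 0.602151) = 0.691262 ≈ 0.691.
seq1–seq3: 9/31 sites differ → p ≈ 0.290323, d = −0.75 ln(1 − 0.387097) = 0.367161 ≈ 0.367.
seq2–seq3: 11/31 sites differ → p ≈ 0.354839, d = −0.75 ln(1 − 0.473119) = 0.480585 ≈ 0.481.

d(seq1,seq2) = 0.691, d(seq1,seq3) = 0.367, d(seq2,seq3) = 0.481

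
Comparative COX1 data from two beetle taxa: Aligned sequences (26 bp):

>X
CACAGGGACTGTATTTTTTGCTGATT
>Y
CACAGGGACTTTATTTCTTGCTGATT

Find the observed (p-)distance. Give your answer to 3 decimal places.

0.077

The sequences differ at 2 of 26 positions (sites 11, 17).
p = 2/26 = 0.076923… ≈ 0.077 (to 3 d.p.).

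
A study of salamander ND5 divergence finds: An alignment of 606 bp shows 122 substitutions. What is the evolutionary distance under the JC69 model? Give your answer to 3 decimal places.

p = 122/606 ≈ 0.20132.
d = −(3/4) ln(1 − 4p/3) = −0.75 ln(1 − 0.268427) = −0.75 ln(0.731573)
  = −0.75 × (-0.312558) = 0.234419 substitutions/site.

0.234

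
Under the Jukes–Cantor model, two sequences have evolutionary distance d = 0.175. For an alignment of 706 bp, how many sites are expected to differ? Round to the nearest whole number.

110

Invert JC69: p = (3/4)(1 − e^(−4d/3)) = 0.75 × (1 − e^(-0.233333)) = 0.75 × (1 − 0.791890) = 0.156083.
Expected differing sites = pL ≈ 0.156083 × 706 = 110.194598 ≈ 110.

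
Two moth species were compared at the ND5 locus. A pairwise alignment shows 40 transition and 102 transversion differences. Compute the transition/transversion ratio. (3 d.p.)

R = 40/102 = 0.392156… ≈ 0.392 (to 3 d.p.).

0.392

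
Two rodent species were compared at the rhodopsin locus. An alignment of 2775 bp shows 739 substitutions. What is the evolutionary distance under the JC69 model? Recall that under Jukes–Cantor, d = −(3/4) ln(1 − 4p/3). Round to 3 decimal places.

0.329

p = 739/2775 ≈ 0.266306.
d = −(3/4) ln(1 − 4p/3) = −0.75 ln(1 − 0.355075) = −0.75 ln(0.644925)
  = −0.75 × (-0.438621) = 0.328966 substitutions/site.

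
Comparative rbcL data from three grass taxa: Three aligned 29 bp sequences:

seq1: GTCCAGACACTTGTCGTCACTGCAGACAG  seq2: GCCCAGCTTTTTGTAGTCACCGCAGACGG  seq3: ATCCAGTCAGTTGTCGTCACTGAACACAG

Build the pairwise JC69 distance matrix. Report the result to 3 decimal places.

d(seq1,seq2) = 0.344, d(seq1,seq3) = 0.196, d(seq2,seq3) = 0.529

seq1–seq2: 8/29 sites differ → p ≈ 0.275862, d = −0.75 ln(1 − 0.367816) = 0.343931 ≈ 0.344.
seq1–seq3: 5/29 sites differ → p ≈ 0.172414, d = −0.75 ln(1 − 0.229885) = 0.195912 ≈ 0.196.
seq2–seq3: 11/29 sites differ → p ≈ 0.37931, d = −0.75 ln(1 − 0.505747) = 0.528531 ≈ 0.529.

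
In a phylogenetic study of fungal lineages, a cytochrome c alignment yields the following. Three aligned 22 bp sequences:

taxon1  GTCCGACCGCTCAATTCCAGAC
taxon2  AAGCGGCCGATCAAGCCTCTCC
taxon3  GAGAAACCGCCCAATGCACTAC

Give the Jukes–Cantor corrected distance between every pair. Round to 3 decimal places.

d(taxon1,taxon2) = 0.824, d(taxon1,taxon3) = 0.591, d(taxon2,taxon3) = 0.699

taxon1–taxon2: 11/22 sites differ → p = 0.5, d = −0.75 ln(1 − 0.666667) = 0.823960 ≈ 0.824.
taxon1–taxon3: 9/22 sites differ → p ≈ 0.409091, d = −0.75 ln(1 − 0.545455) = 0.591344 ≈ 0.591.
taxon2–taxon3: 10/22 sites differ → p ≈ 0.454545, d = −0.75 ln(1 − 0.60606) = 0.698667 ≈ 0.699.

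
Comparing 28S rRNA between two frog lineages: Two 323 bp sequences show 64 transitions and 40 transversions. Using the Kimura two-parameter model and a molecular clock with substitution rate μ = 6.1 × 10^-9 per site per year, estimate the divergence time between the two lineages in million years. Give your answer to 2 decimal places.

P = 64/323 ≈ 0.198142 and Q = 40/323 ≈ 0.123839.
Under the Kimura two-parameter model, d = −½ ln(1 − 2P − Q) − ¼ ln(1 − 2Q).
1 − 2P − Q = 0.479877, giving −½ ln(0.479877) = 0.367113.
1 − 2Q = 0.752322, giving −¼ ln(0.752322) = 0.071148.
d = 0.367113 + 0.071148 = 0.438261.
Under a molecular clock d = 2μt, so t = d/(2μ) = 0.438261 / (2 × 6.1 × 10^-9) = 35.92 million years.

35.92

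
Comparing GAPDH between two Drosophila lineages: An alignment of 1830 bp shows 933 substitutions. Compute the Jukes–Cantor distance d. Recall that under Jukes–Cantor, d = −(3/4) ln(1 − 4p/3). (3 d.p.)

0.854

p = 933/1830 ≈ 0.509836.
d = −(3/4) ln(1 − 4p/3) = −0.75 ln(1 − 0.679781) = −0.75 ln(0.320219)
  = −0.75 × (-1.138750) = 0.854063 substitutions/site.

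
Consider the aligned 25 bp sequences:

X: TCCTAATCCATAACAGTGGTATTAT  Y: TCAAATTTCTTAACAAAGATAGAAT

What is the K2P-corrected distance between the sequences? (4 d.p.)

Of 25 sites, 3 differences are transitions and 7 are transversions, so P = 3/25 = 0.12 and Q = 7/25 = 0.28.
Under the Kimura two-parameter model, d = −½ ln(1 − 2P − Q) − ¼ ln(1 − 2Q).
1 − 2P − Q = 0.48, giving −½ ln(0.48) = 0.366985.
1 − 2Q = 0.44, giving −¼ ln(0.44) = 0.205245.
d = 0.366985 + 0.205245 = 0.572230.

0.5722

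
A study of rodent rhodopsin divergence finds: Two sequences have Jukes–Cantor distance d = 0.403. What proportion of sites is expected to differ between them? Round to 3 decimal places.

0.312

p = (3/4)(1 − e^(−4d/3)) = 0.75 × (1 − e^(-0.537333)) = 0.75 × (1 − 0.584305) = 0.311771.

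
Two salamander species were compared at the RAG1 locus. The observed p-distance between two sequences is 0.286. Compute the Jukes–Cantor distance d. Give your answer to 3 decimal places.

d = −(3/4) ln(1 − 4p/3) = −0.75 ln(1 − 0.381333) = −0.75 ln(0.618667)
  = −0.75 × (-0.480188) = 0.360141 substitutions/site.

0.360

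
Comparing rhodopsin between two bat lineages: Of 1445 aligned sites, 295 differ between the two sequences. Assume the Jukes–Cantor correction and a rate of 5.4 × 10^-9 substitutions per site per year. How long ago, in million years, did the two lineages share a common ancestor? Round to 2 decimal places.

22.06

p = 295/1445 ≈ 0.204152.
d = −(3/4) ln(1 − 4p/3) = −0.75 ln(1 − 0.272203) = −0.75 ln(0.727797)
  = −0.75 × (-0.317733) = 0.238300 substitutions/site.
Under a molecular clock d = 2μt, so t = d/(2μ) = 0.238300 / (2 × 5.4 × 10^-9) = 22.06 million years.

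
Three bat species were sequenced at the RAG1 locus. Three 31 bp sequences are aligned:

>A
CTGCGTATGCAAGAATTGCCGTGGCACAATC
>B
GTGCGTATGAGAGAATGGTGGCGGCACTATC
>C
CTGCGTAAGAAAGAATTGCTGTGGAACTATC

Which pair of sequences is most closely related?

A and C

A–B: 8/31 differ, p = 0.258, d = 0.316.
A–C: 5/31 differ, p = 0.161, d = 0.182.
B–C: 8/31 differ, p = 0.258, d = 0.316.
The smallest distance is between A and C.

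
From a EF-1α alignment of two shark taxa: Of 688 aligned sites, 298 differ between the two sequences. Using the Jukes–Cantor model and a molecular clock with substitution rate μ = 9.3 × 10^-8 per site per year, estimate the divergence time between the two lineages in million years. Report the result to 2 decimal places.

p = 298/688 ≈ 0.43314.
d = −(3/4) ln(1 − 4p/3) = −0.75 ln(1 − 0.57752) = −0.75 ln(0.42248)
  = −0.75 × (-0.861613) = 0.646210 substitutions/site.
Under a molecular clock d = 2μt, so t = d/(2μ) = 0.646210 / (2 × 9.3 × 10^-8) = 3.47 million years.

3.47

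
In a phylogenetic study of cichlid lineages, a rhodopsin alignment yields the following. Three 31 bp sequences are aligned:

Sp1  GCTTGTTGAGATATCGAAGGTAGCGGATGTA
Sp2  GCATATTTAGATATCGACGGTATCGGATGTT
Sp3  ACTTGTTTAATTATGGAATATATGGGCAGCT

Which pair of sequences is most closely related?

Sp1–Sp2: 6/31 differ, p = 0.194, d = 0.224.
Sp1–Sp3: 13/31 differ, p = 0.419, d = 0.614.
Sp2–Sp3: 13/31 differ, p = 0.419, d = 0.614.
The smallest distance is between Sp1 and Sp2.

Sp1 and Sp2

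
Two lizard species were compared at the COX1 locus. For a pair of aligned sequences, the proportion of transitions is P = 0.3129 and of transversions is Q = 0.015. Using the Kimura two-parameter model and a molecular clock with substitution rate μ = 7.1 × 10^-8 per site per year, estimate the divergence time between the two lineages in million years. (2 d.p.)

3.66

Under the Kimura two-parameter model, d = −½ ln(1 − 2P − Q) − ¼ ln(1 − 2Q).
1 − 2P − Q = 0.3592, giving −½ ln(0.3592) = 0.511938.
1 − 2Q = 0.97, giving −¼ ln(0.97) = 0.007615.
d = 0.511938 + 0.007615 = 0.519553.
Under a molecular clock d = 2μt, so t = d/(2μ) = 0.519553 / (2 × 7.1 × 10^-8) = 3.66 million years.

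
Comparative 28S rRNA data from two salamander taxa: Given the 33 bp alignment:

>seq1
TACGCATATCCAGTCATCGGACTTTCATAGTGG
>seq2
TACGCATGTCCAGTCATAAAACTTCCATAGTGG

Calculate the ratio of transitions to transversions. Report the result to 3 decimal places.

Transitions are A↔G and C↔T; transversions are all other mismatches.
Transitions: 4. Transversions: 1.
R = 4/1 = 4.000.

4.000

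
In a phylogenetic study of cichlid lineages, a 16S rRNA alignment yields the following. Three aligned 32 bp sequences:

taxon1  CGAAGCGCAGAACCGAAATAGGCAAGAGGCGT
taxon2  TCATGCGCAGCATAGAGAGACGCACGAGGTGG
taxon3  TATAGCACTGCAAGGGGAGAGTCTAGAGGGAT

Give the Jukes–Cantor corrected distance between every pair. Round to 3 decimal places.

d(taxon1,taxon2) = 0.520, d(taxon1,taxon3) = 0.736, d(taxon2,taxon3) = 0.736

taxon1–taxon2: 12/32 sites differ → p = 0.375, d = −0.75 ln(1 − 0.5) = 0.519860 ≈ 0.520.
taxon1–taxon3: 15/32 sites differ → p = 0.46875, d = −0.75 ln(1 − 0.625) = 0.735622 ≈ 0.736.
taxon2–taxon3: 15/32 sites differ → p = 0.46875, d = −0.75 ln(1 − 0.625) = 0.735622 ≈ 0.736.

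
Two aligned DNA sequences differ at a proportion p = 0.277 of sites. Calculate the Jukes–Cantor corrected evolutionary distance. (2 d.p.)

0.35

d = −(3/4) ln(1 − 4p/3) = −0.75 ln(1 − 0.369333) = −0.75 ln(0.630667)
  = −0.75 × (-0.460977) = 0.345733 substitutions/site.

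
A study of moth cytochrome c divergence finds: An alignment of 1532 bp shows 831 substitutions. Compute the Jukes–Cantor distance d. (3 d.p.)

0.963

p = 831/1532 ≈ 0.542428.
d = −(3/4) ln(1 − 4p/3) = −0.75 ln(1 − 0.723237) = −0.75 ln(0.276763)
  = −0.75 × (-1.284594) = 0.963446 substitutions/site.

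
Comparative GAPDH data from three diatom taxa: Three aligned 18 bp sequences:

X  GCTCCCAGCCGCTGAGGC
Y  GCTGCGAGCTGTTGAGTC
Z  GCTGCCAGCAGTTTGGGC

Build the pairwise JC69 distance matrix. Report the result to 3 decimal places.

d(X,Y) = 0.347, d(X,Z) = 0.347, d(Y,Z) = 0.347

X–Y: 5/18 sites differ → p ≈ 0.277778, d = −0.75 ln(1 − 0.370371) = 0.346968 ≈ 0.347.
X–Z: 5/18 sites differ → p ≈ 0.277778, d = −0.75 ln(1 − 0.370371) = 0.346968 ≈ 0.347.
Y–Z: 5/18 sites differ → p ≈ 0.277778, d = −0.75 ln(1 − 0.370371) = 0.346968 ≈ 0.347.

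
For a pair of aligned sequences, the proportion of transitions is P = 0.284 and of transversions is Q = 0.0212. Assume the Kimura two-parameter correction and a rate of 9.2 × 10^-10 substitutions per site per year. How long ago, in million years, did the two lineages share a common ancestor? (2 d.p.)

Under the Kimura two-parameter model, d = −½ ln(1 − 2P − Q) − ¼ ln(1 − 2Q).
1 − 2P − Q = 0.4108, giving −½ ln(0.4108) = 0.444824.
1 − 2Q = 0.9576, giving −¼ ln(0.9576) = 0.010831.
d = 0.444824 + 0.010831 = 0.455655.
Under a molecular clock d = 2μt, so t = d/(2μ) = 0.455655 / (2 × 9.2 × 10^-10) = 247.64 million years.

247.64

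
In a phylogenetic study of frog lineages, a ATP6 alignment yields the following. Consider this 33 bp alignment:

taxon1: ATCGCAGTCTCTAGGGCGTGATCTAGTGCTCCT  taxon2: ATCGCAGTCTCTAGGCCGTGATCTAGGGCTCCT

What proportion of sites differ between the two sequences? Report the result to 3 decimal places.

The sequences differ at 2 of 33 positions (sites 16, 27).
p = 2/33 = 0.060606… ≈ 0.061 (to 3 d.p.).

0.061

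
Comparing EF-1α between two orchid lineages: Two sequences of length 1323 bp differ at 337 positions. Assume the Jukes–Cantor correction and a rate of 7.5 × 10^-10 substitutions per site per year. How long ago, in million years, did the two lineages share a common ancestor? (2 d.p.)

p = 337/1323 ≈ 0.254724.
d = −(3/4) ln(1 − 4p/3) = −0.75 ln(1 − 0.339632) = −0.75 ln(0.660368)
  = −0.75 × (-0.414958) = 0.311219 substitutions/site.
Under a molecular clock d = 2μt, so t = d/(2μ) = 0.311219 / (2 × 7.5 × 10^-10) = 207.48 million years.

207.48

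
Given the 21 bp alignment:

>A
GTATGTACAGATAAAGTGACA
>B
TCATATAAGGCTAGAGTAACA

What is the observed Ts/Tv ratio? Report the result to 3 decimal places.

1.667

Transitions are A↔G and C↔T; transversions are all other mismatches.
Transitions: 5. Transversions: 3.
R = 5/3 = 1.666666… ≈ 1.667 (to 3 d.p.).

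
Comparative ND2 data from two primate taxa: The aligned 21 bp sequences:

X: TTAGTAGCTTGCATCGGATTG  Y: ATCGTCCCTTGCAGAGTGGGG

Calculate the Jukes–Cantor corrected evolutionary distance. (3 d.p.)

The sequences differ at 10 of 21 sites (1, 3, 6, 7, 14, 15, 17, 18, 19, 20), so p = 10/21 ≈ 0.47619.
d = −(3/4) ln(1 − 4p/3) = −0.75 ln(1 − 0.63492) = −0.75 ln(0.36508)
  = −0.75 × (-1.007639) = 0.755729 substitutions/site.

0.756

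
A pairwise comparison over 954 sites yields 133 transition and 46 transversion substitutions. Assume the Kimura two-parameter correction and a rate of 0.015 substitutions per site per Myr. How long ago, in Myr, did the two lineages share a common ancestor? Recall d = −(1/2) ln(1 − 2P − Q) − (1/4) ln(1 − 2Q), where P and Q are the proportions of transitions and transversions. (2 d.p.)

P = 133/954 ≈ 0.139413 and Q = 46/954 ≈ 0.048218.
Under the Kimura two-parameter model, d = −½ ln(1 − 2P − Q) − ¼ ln(1 − 2Q).
1 − 2P − Q = 0.672956, giving −½ ln(0.672956) = 0.198038.
1 − 2Q = 0.903564, giving −¼ ln(0.903564) = 0.025352.
d = 0.198038 + 0.025352 = 0.223390.
Under a molecular clock d = 2μt, so t = d/(2μ) = 0.223390 / (2 × 0.015) = 7.45 Myr.

7.45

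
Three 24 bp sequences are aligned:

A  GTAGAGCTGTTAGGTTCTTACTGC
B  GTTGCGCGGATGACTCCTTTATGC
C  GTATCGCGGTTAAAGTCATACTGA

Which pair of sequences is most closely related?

A and C

A–B: 10/24 differ, p = 0.417, d = 0.608.
A–C: 8/24 differ, p = 0.333, d = 0.441.
B–C: 11/24 differ, p = 0.458, d = 0.708.
The smallest distance is between A and C.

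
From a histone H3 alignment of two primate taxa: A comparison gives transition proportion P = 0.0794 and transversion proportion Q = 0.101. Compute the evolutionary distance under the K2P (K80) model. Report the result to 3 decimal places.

0.207

Under the Kimura two-parameter model, d = −½ ln(1 − 2P − Q) − ¼ ln(1 − 2Q).
1 − 2P − Q = 0.7402, giving −½ ln(0.7402) = 0.150417.
1 − 2Q = 0.798, giving −¼ ln(0.798) = 0.056412.
d = 0.150417 + 0.056412 = 0.206829.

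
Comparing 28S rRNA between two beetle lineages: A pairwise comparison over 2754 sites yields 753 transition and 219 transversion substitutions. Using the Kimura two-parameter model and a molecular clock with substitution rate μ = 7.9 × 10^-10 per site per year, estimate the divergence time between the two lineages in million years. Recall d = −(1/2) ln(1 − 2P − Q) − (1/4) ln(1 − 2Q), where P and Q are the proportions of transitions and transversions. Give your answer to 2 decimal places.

P = 753/2754 ≈ 0.27342 and Q = 219/2754 ≈ 0.079521.
Under the Kimura two-parameter model, d = −½ ln(1 − 2P − Q) − ¼ ln(1 − 2Q).
1 − 2P − Q = 0.373639, giving −½ ln(0.373639) = 0.492233.
1 − 2Q = 0.840958, giving −¼ ln(0.840958) = 0.043303.
d = 0.492233 + 0.043303 = 0.535536.
Under a molecular clock d = 2μt, so t = d/(2μ) = 0.535536 / (2 × 7.9 × 10^-10) = 338.95 million years.

338.95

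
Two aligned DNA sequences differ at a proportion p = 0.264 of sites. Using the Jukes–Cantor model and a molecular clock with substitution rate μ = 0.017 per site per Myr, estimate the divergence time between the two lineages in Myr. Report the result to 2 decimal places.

9.57

d = −(3/4) ln(1 − 4p/3) = −0.75 ln(1 − 0.352) = −0.75 ln(0.648)
  = −0.75 × (-0.433865) = 0.325399 substitutions/site.
Under a molecular clock d = 2μt, so t = d/(2μ) = 0.325399 / (2 × 0.017) = 9.57 Myr.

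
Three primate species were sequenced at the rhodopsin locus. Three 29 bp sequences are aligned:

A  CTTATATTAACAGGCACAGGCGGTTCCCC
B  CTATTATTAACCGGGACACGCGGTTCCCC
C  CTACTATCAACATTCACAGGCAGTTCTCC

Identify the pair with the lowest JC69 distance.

A–B: 5/29 differ, p = 0.172, d = 0.196.
A–C: 7/29 differ, p = 0.241, d = 0.291.
B–C: 9/29 differ, p = 0.310, d = 0.401.
The smallest distance is between A and B.

A and B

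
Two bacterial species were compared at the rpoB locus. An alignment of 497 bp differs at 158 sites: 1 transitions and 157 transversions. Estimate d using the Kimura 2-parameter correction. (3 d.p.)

0.443

P = 1/497 ≈ 0.002012 and Q = 157/497 ≈ 0.315895.
Under the Kimura two-parameter model, d = −½ ln(1 − 2P − Q) − ¼ ln(1 − 2Q).
1 − 2P − Q = 0.680081, giving −½ ln(0.680081) = 0.192772.
1 − 2Q = 0.36821, giving −¼ ln(0.36821) = 0.249775.
d = 0.192772 + 0.249775 = 0.442547.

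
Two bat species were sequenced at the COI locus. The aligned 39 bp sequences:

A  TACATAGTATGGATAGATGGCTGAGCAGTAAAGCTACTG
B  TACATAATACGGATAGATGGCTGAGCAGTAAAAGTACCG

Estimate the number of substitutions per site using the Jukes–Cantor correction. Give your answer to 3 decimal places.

The sequences differ at 5 of 39 sites (7, 10, 33, 34, 38), so p = 5/39 ≈ 0.128205.
d = −(3/4) ln(1 − 4p/3) = −0.75 ln(1 − 0.17094) = −0.75 ln(0.82906)
  = −0.75 × (-0.187463) = 0.140597 substitutions/site.

0.141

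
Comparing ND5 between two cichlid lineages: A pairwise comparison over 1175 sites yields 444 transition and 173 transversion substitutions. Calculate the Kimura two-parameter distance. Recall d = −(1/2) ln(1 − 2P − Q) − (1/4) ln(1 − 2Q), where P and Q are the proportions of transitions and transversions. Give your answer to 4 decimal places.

1.2536

P = 444/1175 ≈ 0.377872 and Q = 173/1175 ≈ 0.147234.
Under the Kimura two-parameter model, d = −½ ln(1 − 2P − Q) − ¼ ln(1 − 2Q).
1 − 2P − Q = 0.097022, giving −½ ln(0.097022) = 1.166409.
1 − 2Q = 0.705532, giving −¼ ln(0.705532) = 0.087201.
d = 1.166409 + 0.087201 = 1.253610.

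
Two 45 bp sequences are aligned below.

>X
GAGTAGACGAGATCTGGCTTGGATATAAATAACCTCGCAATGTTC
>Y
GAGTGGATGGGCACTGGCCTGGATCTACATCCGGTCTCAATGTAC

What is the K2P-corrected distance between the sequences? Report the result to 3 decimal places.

Of 45 sites, 4 differences are transitions and 10 are transversions, so P = 4/45 ≈ 0.088889 and Q = 10/45 ≈ 0.222222.
Under the Kimura two-parameter model, d = −½ ln(1 − 2P − Q) − ¼ ln(1 − 2Q).
1 − 2P − Q = 0.6, giving −½ ln(0.6) = 0.255413.
1 − 2Q = 0.555556, giving −¼ ln(0.555556) = 0.146946.
d = 0.255413 + 0.146946 = 0.402359.

0.402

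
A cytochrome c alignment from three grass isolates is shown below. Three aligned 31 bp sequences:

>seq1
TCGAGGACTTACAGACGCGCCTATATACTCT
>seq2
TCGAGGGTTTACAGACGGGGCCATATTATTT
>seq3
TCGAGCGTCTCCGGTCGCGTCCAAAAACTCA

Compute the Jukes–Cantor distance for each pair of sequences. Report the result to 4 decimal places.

seq1–seq2: 8/31 sites differ → p ≈ 0.258065, d = −0.75 ln(1 − 0.344087) = 0.316295 ≈ 0.3163.
seq1–seq3: 12/31 sites differ → p ≈ 0.387097, d = −0.75 ln(1 − 0.516129) = 0.544453 ≈ 0.5445.
seq2–seq3: 13/31 sites differ → p ≈ 0.419355, d = −0.75 ln(1 − 0.55914) = 0.614271 ≈ 0.6143.

d(seq1,seq2) = 0.3163, d(seq1,seq3) = 0.5445, d(seq2,seq3) = 0.6143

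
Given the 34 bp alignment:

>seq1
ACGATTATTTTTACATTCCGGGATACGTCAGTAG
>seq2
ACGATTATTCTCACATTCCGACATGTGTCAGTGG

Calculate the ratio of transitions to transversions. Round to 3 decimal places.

Transitions are A↔G and C↔T; transversions are all other mismatches.
Transitions: 6. Transversions: 1.
R = 6/1 = 6.000.

6.000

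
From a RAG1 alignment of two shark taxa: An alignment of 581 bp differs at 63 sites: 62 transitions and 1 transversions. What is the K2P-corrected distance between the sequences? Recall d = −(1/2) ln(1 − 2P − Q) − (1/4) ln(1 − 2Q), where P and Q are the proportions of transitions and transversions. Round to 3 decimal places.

0.122

P = 62/581 ≈ 0.106713 and Q = 1/581 ≈ 0.001721.
Under the Kimura two-parameter model, d = −½ ln(1 − 2P − Q) − ¼ ln(1 − 2Q).
1 − 2P − Q = 0.784853, giving −½ ln(0.784853) = 0.121129.
1 − 2Q = 0.996558, giving −¼ ln(0.996558) = 0.000862.
d = 0.121129 + 0.000862 = 0.121991.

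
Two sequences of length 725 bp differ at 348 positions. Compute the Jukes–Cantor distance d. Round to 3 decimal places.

0.766

p = 348/725 = 0.48.
d = −(3/4) ln(1 − 4p/3) = −0.75 ln(1 − 0.64) = −0.75 ln(0.36)
  = −0.75 × (-1.021651) = 0.766238 substitutions/site.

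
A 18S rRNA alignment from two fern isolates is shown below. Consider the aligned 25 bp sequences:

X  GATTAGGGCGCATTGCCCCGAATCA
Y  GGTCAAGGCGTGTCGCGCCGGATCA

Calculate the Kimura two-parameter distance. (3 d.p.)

0.479

Of 25 sites, 7 differences are transitions and 1 are transversions, so P = 7/25 = 0.28 and Q = 1/25 = 0.04.
Under the Kimura two-parameter model, d = −½ ln(1 − 2P − Q) − ¼ ln(1 − 2Q).
1 − 2P − Q = 0.4, giving −½ ln(0.4) = 0.458145.
1 − 2Q = 0.92, giving −¼ ln(0.92) = 0.020845.
d = 0.458145 + 0.020845 = 0.478990.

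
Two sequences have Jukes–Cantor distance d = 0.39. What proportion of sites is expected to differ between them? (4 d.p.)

p = (3/4)(1 − e^(−4d/3)) = 0.75 × (1 − e^(-0.52)) = 0.75 × (1 − 0.594521) = 0.304109.

0.3041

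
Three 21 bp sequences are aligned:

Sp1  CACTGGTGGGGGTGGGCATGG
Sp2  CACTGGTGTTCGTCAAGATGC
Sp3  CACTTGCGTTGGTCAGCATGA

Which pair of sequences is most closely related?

Sp2 and Sp3

Sp1–Sp2: 8/21 differ, p = 0.381, d = 0.532.
Sp1–Sp3: 7/21 differ, p = 0.333, d = 0.441.
Sp2–Sp3: 6/21 differ, p = 0.286, d = 0.360.
The smallest distance is between Sp2 and Sp3.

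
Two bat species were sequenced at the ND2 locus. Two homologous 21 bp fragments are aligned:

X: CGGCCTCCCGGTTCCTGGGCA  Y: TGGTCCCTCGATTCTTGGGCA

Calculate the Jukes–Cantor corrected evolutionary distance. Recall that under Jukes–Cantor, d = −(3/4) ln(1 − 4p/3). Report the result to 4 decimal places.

The sequences differ at 6 of 21 sites (1, 4, 6, 8, 11, 15), so p = 6/21 ≈ 0.285714.
d = −(3/4) ln(1 − 4p/3) = −0.75 ln(1 − 0.380952) = −0.75 ln(0.619048)
  = −0.75 × (-0.479572) = 0.359679 substitutions/site.

0.3597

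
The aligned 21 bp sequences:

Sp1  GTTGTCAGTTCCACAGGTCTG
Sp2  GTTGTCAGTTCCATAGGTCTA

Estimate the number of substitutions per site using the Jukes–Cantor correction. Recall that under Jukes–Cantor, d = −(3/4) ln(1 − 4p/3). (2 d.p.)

0.10

The sequences differ at 2 of 21 sites (14, 21), so p = 2/21 ≈ 0.095238.
d = −(3/4) ln(1 − 4p/3) = −0.75 ln(1 − 0.126984) = −0.75 ln(0.873016)
  = −0.75 × (-0.135801) = 0.101851 substitutions/site.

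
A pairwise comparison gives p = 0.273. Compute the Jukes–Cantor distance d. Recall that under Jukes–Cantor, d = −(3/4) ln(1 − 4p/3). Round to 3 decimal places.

d = −(3/4) ln(1 − 4p/3) = −0.75 ln(1 − 0.364) = −0.75 ln(0.636)
  = −0.75 × (-0.452557) = 0.339418 substitutions/site.

0.339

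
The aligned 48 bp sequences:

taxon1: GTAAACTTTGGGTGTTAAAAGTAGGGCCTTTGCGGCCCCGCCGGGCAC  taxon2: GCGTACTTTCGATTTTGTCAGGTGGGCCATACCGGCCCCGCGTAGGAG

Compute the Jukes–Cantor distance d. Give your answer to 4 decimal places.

0.5627

The sequences differ at 19 of 48 sites, so p = 19/48 ≈ 0.395833.
d = −(3/4) ln(1 − 4p/3) = −0.75 ln(1 − 0.527777) = −0.75 ln(0.472223)
  = −0.75 × (-0.750304) = 0.562728 substitutions/site.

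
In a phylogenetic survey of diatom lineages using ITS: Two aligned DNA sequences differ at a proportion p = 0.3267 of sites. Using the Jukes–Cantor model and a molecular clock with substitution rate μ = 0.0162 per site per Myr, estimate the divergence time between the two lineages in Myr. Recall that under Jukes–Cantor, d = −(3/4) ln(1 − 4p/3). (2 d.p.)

d = −(3/4) ln(1 − 4p/3) = −0.75 ln(1 − 0.4356) = −0.75 ln(0.5644)
  = −0.75 × (-0.571992) = 0.428994 substitutions/site.
Under a molecular clock d = 2μt, so t = d/(2μ) = 0.428994 / (2 × 0.0162) = 13.24 Myr.

13.24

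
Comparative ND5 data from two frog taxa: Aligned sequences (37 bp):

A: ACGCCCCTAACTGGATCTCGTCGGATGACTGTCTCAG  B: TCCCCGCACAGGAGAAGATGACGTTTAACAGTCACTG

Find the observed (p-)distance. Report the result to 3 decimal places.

0.514

The sequences differ at 19 of 37 positions.
p = 19/37 = 0.513513… ≈ 0.514 (to 3 d.p.).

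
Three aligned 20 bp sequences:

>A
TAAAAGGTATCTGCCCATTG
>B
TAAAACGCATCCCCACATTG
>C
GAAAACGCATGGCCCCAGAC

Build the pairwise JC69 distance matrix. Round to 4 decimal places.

d(A,B) = 0.3041, d(A,C) = 0.6872, d(B,C) = 0.4715

A–B: 5/20 sites differ → p = 0.25, d = −0.75 ln(1 − 0.333333) = 0.304098 ≈ 0.3041.
A–C: 9/20 sites differ → p = 0.45, d = −0.75 ln(1 − 0.6) = 0.687218 ≈ 0.6872.
B–C: 7/20 sites differ → p = 0.35, d = −0.75 ln(1 − 0.466667) = 0.471457 ≈ 0.4715.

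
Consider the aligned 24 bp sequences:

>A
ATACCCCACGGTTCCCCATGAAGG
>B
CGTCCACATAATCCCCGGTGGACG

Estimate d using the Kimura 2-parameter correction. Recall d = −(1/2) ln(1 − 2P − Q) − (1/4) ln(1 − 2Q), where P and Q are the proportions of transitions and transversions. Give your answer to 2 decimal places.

0.87

Of 24 sites, 6 differences are transitions and 6 are transversions, so P = 6/24 = 0.25 and Q = 6/24 = 0.25.
Under the Kimura two-parameter model, d = −½ ln(1 − 2P − Q) − ¼ ln(1 − 2Q).
1 − 2P − Q = 0.25, giving −½ ln(0.25) = 0.693147.
1 − 2Q = 0.5, giving −¼ ln(0.5) = 0.173287.
d = 0.693147 + 0.173287 = 0.866434.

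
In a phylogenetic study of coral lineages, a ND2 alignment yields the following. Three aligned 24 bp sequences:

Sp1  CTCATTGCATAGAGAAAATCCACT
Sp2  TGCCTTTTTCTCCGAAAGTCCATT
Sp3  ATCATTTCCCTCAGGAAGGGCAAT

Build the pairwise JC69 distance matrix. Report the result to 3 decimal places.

d(Sp1,Sp2) = 0.824, d(Sp1,Sp3) = 0.708, d(Sp2,Sp3) = 0.608

Sp1–Sp2: 12/24 sites differ → p = 0.5, d = −0.75 ln(1 − 0.666667) = 0.823960 ≈ 0.824.
Sp1–Sp3: 11/24 sites differ → p ≈ 0.458333, d = −0.75 ln(1 − 0.611111) = 0.708346 ≈ 0.708.
Sp2–Sp3: 10/24 sites differ → p ≈ 0.416667, d = −0.75 ln(1 − 0.555556) = 0.608198 ≈ 0.608.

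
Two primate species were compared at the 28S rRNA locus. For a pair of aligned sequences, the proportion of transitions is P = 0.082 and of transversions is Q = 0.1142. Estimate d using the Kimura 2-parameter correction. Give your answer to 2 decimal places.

0.23

Under the Kimura two-parameter model, d = −½ ln(1 − 2P − Q) − ¼ ln(1 − 2Q).
1 − 2P − Q = 0.7218, giving −½ ln(0.7218) = 0.163004.
1 − 2Q = 0.7716, giving −¼ ln(0.7716) = 0.064822.
d = 0.163004 + 0.064822 = 0.227826.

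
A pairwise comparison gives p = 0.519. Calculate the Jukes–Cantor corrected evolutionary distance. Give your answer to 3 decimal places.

0.883

d = −(3/4) ln(1 − 4p/3) = −0.75 ln(1 − 0.692) = −0.75 ln(0.308)
  = −0.75 × (-1.177655) = 0.883241 substitutions/site.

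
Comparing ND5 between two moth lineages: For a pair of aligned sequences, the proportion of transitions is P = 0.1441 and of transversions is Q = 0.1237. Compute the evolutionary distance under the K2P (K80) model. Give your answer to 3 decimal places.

0.336

Under the Kimura two-parameter model, d = −½ ln(1 − 2P − Q) − ¼ ln(1 − 2Q).
1 − 2P − Q = 0.5881, giving −½ ln(0.5881) = 0.265429.
1 − 2Q = 0.7526, giving −¼ ln(0.7526) = 0.071055.
d = 0.265429 + 0.071055 = 0.336484.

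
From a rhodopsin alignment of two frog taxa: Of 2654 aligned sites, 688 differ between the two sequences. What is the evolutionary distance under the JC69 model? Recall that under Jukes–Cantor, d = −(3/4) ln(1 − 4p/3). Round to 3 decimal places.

0.318

p = 688/2654 ≈ 0.259231.
d = −(3/4) ln(1 − 4p/3) = −0.75 ln(1 − 0.345641) = −0.75 ln(0.654359)
  = −0.75 × (-0.424099) = 0.318074 substitutions/site.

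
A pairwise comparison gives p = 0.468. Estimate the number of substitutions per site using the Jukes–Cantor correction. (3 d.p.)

0.734

d = −(3/4) ln(1 − 4p/3) = −0.75 ln(1 − 0.624) = −0.75 ln(0.376)
  = −0.75 × (-0.978166) = 0.733625 substitutions/site.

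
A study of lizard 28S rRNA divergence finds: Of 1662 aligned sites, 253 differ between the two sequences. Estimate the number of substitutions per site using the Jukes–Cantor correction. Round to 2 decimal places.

0.17

p = 253/1662 ≈ 0.152226.
d = −(3/4) ln(1 − 4p/3) = −0.75 ln(1 − 0.202968) = −0.75 ln(0.797032)
  = −0.75 × (-0.226860) = 0.170145 substitutions/site.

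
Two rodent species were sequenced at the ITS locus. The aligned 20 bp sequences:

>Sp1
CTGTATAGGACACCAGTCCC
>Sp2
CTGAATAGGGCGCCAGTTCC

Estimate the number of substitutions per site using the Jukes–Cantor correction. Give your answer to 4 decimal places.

The sequences differ at 4 of 20 sites (4, 10, 12, 18), so p = 4/20 = 0.2.
d = −(3/4) ln(1 − 4p/3) = −0.75 ln(1 − 0.266667) = −0.75 ln(0.733333)
  = −0.75 × (-0.310155) = 0.232616 substitutions/site.

0.2326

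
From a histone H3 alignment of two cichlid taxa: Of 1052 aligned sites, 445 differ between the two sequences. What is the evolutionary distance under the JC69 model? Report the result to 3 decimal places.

p = 445/1052 ≈ 0.423004.
d = −(3/4) ln(1 − 4p/3) = −0.75 ln(1 − 0.564005) = −0.75 ln(0.435995)
  = −0.75 × (-0.830125) = 0.622594 substitutions/site.

0.623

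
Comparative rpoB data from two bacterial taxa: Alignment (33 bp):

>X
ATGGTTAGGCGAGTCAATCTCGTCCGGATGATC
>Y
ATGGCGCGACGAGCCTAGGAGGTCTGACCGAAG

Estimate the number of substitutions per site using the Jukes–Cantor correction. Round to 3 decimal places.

The sequences differ at 16 of 33 sites, so p = 16/33 ≈ 0.484848.
d = −(3/4) ln(1 − 4p/3) = −0.75 ln(1 − 0.646464) = −0.75 ln(0.353536)
  = −0.75 × (-1.039770) = 0.779828 substitutions/site.

0.780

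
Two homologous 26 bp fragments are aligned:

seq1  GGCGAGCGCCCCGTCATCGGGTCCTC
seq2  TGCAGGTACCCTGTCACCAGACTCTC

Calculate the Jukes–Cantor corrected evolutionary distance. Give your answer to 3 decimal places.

The sequences differ at 11 of 26 sites, so p = 11/26 ≈ 0.423077.
d = −(3/4) ln(1 − 4p/3) = −0.75 ln(1 − 0.564103) = −0.75 ln(0.435897)
  = −0.75 × (-0.830349) = 0.622762 substitutions/site.

0.623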